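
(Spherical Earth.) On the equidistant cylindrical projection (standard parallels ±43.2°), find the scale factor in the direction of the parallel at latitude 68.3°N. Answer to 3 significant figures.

In the equirectangular projection with standard parallel φ₀ = 43.2° (x = Rλ cos φ₀, y = Rφ), meridians are true-scale (h = 1) and the parallel scale is k = cos φ₀ / cos φ.
k = cos 43.2° / cos 68.3° = 0.7290/0.3697 = 1.972.

1.97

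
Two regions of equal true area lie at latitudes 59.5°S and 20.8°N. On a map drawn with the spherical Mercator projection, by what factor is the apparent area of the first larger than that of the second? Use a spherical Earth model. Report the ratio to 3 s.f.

Mercator areal scale is sec²φ.
At 59.5°: sec²(59.5°) = 1/0.5075² = 3.882.
At 20.8°: sec²(20.8°) = 1/0.9348² = 1.144.
Ratio = 3.882/1.144 = cos²(20.8°)/cos²(59.5°) ≈ 3.39.

3.39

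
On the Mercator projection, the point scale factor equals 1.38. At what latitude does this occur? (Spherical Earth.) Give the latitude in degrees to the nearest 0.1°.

43.6°

Mercator scale is k = sec φ = 1/cos φ.
1/cos φ = 1.38  ⇒  cos φ = 0.7246  ⇒  φ = arccos(0.7246) ≈ 43.6°.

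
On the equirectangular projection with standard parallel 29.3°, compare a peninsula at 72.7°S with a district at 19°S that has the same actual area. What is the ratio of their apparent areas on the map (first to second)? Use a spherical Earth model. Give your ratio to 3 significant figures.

In the equirectangular projection with standard parallel φ₀ = 29.3° (x = Rλ cos φ₀, y = Rφ), meridians are true-scale (h = 1) and the parallel scale is k = cos φ₀ / cos φ.
Areal scale at 72.7°: h·k = 1.000 × 2.933 = 2.933.
Areal scale at 19°: h·k = 1.000 × 0.9223 = 0.9223.
Ratio = 2.933/0.9223 ≈ 3.18.

3.18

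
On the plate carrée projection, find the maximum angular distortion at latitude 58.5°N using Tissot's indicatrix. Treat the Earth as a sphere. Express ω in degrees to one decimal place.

36.6°

Plate carrée maps x = Rλ, y = Rφ. The meridian scale is h = 1 and the parallel scale is k = 1/cos φ = sec φ.
At 58.5°: h = 1.000, k = 1.914; principal scales a = 1.914, b = 1.000.
sin(ω/2) = (a − b)/(a + b) = 0.9139/2.914 = 0.3136, so ω = 2 arcsin(0.3136) ≈ 36.6°.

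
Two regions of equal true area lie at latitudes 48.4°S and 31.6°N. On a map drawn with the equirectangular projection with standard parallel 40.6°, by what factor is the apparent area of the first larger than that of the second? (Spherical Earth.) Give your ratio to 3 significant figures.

In the equirectangular projection with standard parallel φ₀ = 40.6° (x = Rλ cos φ₀, y = Rφ), meridians are true-scale (h = 1) and the parallel scale is k = cos φ₀ / cos φ.
Areal scale at 48.4°: h·k = 1.000 × 1.144 = 1.144.
Areal scale at 31.6°: h·k = 1.000 × 0.8914 = 0.8914.
Ratio = 1.144/0.8914 ≈ 1.28.

1.28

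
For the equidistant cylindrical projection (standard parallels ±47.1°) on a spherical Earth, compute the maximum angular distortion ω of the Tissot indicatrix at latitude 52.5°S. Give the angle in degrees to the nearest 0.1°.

With standard parallel φ₀ = 47.1°, the equirectangular projection gives x = Rλ cos φ₀, y = Rφ, so h = 1 and k = cos 47.1° / cos φ.
At 52.5°: h = 1.000, k = 1.118; principal scales a = 1.118, b = 1.000.
sin(ω/2) = (a − b)/(a + b) = 0.1182/2.118 = 0.05580, so ω = 2 arcsin(0.05580) ≈ 6.4°.

6.4°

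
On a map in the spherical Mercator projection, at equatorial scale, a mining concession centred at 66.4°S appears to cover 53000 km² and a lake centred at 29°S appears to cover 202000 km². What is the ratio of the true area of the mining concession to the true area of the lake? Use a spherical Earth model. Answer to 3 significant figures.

0.0550

On Mercator the areal scale is sec²φ, so true area = apparent × cos²φ.
True area of mining concession: 53000 × cos²(66.4°) = 53000 × 0.1603 = 8495 km².
True area of lake: 202000 × cos²(29°) = 202000 × 0.7650 = 154500 km².
Ratio = 8495 / 154500 ≈ 0.0550.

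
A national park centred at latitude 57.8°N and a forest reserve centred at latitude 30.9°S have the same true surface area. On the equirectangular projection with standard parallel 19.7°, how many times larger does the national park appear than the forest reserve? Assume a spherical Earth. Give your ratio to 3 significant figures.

1.61

In the equirectangular projection with standard parallel φ₀ = 19.7° (x = Rλ cos φ₀, y = Rφ), meridians are true-scale (h = 1) and the parallel scale is k = cos φ₀ / cos φ.
Areal scale at 57.8°: h·k = 1.000 × 1.767 = 1.767.
Areal scale at 30.9°: h·k = 1.000 × 1.097 = 1.097.
Ratio = 1.767/1.097 ≈ 1.61.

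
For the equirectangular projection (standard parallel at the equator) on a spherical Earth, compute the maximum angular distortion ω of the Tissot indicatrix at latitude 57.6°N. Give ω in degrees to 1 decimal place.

In the plate carrée (x = Rλ, y = Rφ), meridians are true-scale (h = 1) and parallels are stretched by k = sec φ.
At 57.6°: h = 1.000, k = 1.866; principal scales a = 1.866, b = 1.000.
sin(ω/2) = (a − b)/(a + b) = 0.8663/2.866 = 0.3022, so ω = 2 arcsin(0.3022) ≈ 35.2°.

35.2°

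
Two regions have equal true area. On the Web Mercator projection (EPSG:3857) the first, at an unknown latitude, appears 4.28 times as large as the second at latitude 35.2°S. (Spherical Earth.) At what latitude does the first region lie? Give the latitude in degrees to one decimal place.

66.7°

On Mercator, (apparent₁)/(apparent₂) = sec²φ₁ / sec²φ₂ when true areas are equal.
cos²φ₂ / cos²φ₁ = 4.28  ⇒  cos φ₁ = cos 35.2° / √4.28 = 0.8171/2.069 = 0.3950.
φ₁ = arccos(0.3950) ≈ 66.7°.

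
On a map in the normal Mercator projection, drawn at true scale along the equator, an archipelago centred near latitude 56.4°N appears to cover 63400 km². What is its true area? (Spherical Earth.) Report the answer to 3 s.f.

19400 km²

For Mercator, h = k = sec φ (a conformal cylindrical projection has a single point scale, 1/cos φ).
Areal scale = k² = sec²φ = 1/cos²(56.4°) = 1/0.5534² = 3.265.
True area = apparent / (areal scale) = 63400 / 3.265 ≈ 19400 km².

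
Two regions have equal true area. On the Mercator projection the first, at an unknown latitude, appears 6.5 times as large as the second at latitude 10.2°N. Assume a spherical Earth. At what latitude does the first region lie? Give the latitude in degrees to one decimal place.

67.3°

Mercator areal scale is sec²φ, so apparent-area ratio = sec²φ₁ / sec²φ₂ = cos²φ₂ / cos²φ₁.
cos²φ₂ / cos²φ₁ = 6.5  ⇒  cos φ₁ = cos 10.2° / √6.5 = 0.9842/2.550 = 0.3860.
φ₁ = arccos(0.3860) ≈ 67.3°.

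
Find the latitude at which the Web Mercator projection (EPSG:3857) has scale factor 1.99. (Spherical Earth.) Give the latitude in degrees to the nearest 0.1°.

Mercator scale is k = sec φ = 1/cos φ.
1/cos φ = 1.99  ⇒  cos φ = 0.5025  ⇒  φ = arccos(0.5025) ≈ 59.8°.

59.8°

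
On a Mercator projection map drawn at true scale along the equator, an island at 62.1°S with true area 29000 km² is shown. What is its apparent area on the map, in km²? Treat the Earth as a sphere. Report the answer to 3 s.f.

The Mercator projection is conformal; its linear scale factor is the same in every direction and equals sec φ = 1/cos φ.
Areal scale = k² = sec²φ = 1/cos²(62.1°) = 1/0.4679² = 4.567.
Apparent area = 29000 × 4.567 ≈ 132000 km².

132000 km²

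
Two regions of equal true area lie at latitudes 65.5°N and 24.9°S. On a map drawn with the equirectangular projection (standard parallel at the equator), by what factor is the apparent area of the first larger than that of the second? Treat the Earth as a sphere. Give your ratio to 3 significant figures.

2.19

For the equirectangular projection with φ₀ = 0 (plate carrée), h = 1 along meridians and k = sec φ along parallels.
Areal scale at 65.5°: h·k = 1.000 × 2.411 = 2.411.
Areal scale at 24.9°: h·k = 1.000 × 1.102 = 1.102.
Ratio = 2.411/1.102 ≈ 2.19.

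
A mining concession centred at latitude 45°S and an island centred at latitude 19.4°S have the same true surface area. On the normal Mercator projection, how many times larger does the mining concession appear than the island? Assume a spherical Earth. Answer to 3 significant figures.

1.78

Mercator is conformal with k = sec φ, so areal scale = k² = sec²φ.
At 45°: sec²(45°) = 1/0.7071² = 2.000.
At 19.4°: sec²(19.4°) = 1/0.9432² = 1.124.
Ratio = 2.000/1.124 = cos²(19.4°)/cos²(45°) ≈ 1.78.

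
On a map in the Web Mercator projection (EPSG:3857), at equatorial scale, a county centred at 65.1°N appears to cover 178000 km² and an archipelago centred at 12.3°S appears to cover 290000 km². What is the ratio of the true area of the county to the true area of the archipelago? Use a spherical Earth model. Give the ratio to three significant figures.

Mercator's areal exaggeration is sec²φ; hence true area = (apparent area) · cos²φ.
True area of county: 178000 × cos²(65.1°) = 178000 × 0.1773 = 31550 km².
True area of archipelago: 290000 × cos²(12.3°) = 290000 × 0.9546 = 276800 km².
Ratio = 31550 / 276800 ≈ 0.114.

0.114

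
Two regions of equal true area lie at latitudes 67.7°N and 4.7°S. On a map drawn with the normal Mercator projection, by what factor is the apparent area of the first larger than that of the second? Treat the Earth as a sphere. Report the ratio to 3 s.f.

On Mercator, area is exaggerated by sec²φ = 1/cos²φ.
At 67.7°: sec²(67.7°) = 1/0.3795² = 6.945.
At 4.7°: sec²(4.7°) = 1/0.9966² = 1.007.
Ratio = 6.945/1.007 = cos²(4.7°)/cos²(67.7°) ≈ 6.90.

6.90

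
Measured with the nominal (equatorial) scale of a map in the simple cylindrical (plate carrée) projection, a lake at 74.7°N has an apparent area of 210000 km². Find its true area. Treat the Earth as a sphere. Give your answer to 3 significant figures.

55400 km²

For the equirectangular projection with φ₀ = 0 (plate carrée), h = 1 along meridians and k = sec φ along parallels.
Areal scale = h·k = 1 × sec φ; at 74.7°, h = 1.000, k = 3.790, so h·k = 3.790.
True area = apparent / (areal scale) = 210000 / 3.790 ≈ 55400 km².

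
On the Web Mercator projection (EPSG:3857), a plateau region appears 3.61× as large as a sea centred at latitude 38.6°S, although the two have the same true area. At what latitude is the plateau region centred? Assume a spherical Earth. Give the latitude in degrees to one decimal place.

On Mercator, (apparent₁)/(apparent₂) = sec²φ₁ / sec²φ₂ when true areas are equal.
cos²φ₂ / cos²φ₁ = 3.61  ⇒  cos φ₁ = cos 38.6° / √3.61 = 0.7815/1.900 = 0.4113.
φ₁ = arccos(0.4113) ≈ 65.7°.

65.7°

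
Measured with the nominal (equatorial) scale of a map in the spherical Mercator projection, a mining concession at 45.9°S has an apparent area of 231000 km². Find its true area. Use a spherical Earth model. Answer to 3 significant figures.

112000 km²

The Mercator projection is conformal; its linear scale factor is the same in every direction and equals sec φ = 1/cos φ.
Areal scale = k² = sec²φ = 1/cos²(45.9°) = 1/0.6959² = 2.065.
True area = apparent / (areal scale) = 231000 / 2.065 ≈ 112000 km².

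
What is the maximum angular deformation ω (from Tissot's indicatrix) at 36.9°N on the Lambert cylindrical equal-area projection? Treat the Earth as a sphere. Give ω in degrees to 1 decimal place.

25.4°

The Lambert cylindrical equal-area projection is the cylindrical equal-area projection with its standard parallel at the equator (φ₀ = 0). For cylindrical equal-area with standard parallel φ₀, h = cos φ / cos φ₀ and k = cos φ₀ / cos φ, so h·k = 1.
At 36.9°: h = 0.7997, k = 1.250; principal scales a = 1.250, b = 0.7997.
sin(ω/2) = (a − b)/(a + b) = 0.4508/2.050 = 0.2199, so ω = 2 arcsin(0.2199) ≈ 25.4°.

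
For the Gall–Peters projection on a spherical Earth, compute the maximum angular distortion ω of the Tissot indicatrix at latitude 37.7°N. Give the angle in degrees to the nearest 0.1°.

The Gall–Peters projection is cylindrical equal-area with φ₀ = 45°. A cylindrical equal-area projection with standard parallel φ₀ has meridian scale h = cos φ / cos φ₀ and parallel scale k = cos φ₀ / cos φ (so areas are preserved, h·k = 1).
At 37.7°: h = 1.119, k = 0.8937; principal scales a = 1.119, b = 0.8937.
sin(ω/2) = (a − b)/(a + b) = 0.2253/2.013 = 0.1119, so ω = 2 arcsin(0.1119) ≈ 12.9°.

12.9°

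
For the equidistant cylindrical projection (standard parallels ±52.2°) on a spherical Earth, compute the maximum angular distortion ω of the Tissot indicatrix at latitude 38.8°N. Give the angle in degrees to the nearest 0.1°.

The equidistant cylindrical projection with φ₀ = 52.2° has h = 1 (meridians true) and k = cos φ₀ / cos φ along parallels.
At 38.8°: h = 1.000, k = 0.7864; principal scales a = 1.000, b = 0.7864.
sin(ω/2) = (a − b)/(a + b) = 0.2136/1.786 = 0.1195, so ω = 2 arcsin(0.1195) ≈ 13.7°.

13.7°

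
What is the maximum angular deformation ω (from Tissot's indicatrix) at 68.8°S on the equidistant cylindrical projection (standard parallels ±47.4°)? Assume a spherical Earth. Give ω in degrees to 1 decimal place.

35.3°

The equidistant cylindrical projection with φ₀ = 47.4° has h = 1 (meridians true) and k = cos φ₀ / cos φ along parallels.
At 68.8°: h = 1.000, k = 1.872; principal scales a = 1.872, b = 1.000.
sin(ω/2) = (a − b)/(a + b) = 0.8718/2.872 = 0.3036, so ω = 2 arcsin(0.3036) ≈ 35.3°.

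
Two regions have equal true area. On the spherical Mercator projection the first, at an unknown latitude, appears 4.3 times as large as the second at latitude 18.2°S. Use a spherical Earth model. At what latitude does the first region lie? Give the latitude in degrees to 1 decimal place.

62.7°

Mercator areal scale is sec²φ, so apparent-area ratio = sec²φ₁ / sec²φ₂ = cos²φ₂ / cos²φ₁.
cos²φ₂ / cos²φ₁ = 4.3  ⇒  cos φ₁ = cos 18.2° / √4.3 = 0.9500/2.074 = 0.4581.
φ₁ = arccos(0.4581) ≈ 62.7°.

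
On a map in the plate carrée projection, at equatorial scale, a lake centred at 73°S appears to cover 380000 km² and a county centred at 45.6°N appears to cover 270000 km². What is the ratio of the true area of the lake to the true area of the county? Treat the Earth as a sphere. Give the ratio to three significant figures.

0.588

On the plate carrée, areal scale = h·k = 1 × sec φ, so true area = apparent × cos φ.
True area of lake: 380000 × cos(73°) = 380000 × 0.2924 = 111100 km².
True area of county: 270000 × cos(45.6°) = 270000 × 0.6997 = 188900 km².
Ratio = 111100 / 188900 ≈ 0.588.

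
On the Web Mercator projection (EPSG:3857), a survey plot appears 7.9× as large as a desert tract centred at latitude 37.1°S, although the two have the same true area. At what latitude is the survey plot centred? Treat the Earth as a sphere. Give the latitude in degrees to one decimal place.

73.5°

On Mercator, (apparent₁)/(apparent₂) = sec²φ₁ / sec²φ₂ when true areas are equal.
cos²φ₂ / cos²φ₁ = 7.9  ⇒  cos φ₁ = cos 37.1° / √7.9 = 0.7976/2.811 = 0.2838.
φ₁ = arccos(0.2838) ≈ 73.5°.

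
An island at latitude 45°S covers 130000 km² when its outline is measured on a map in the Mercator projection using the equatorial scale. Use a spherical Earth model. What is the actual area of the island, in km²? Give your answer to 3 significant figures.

65000 km²

For Mercator, h = k = sec φ (a conformal cylindrical projection has a single point scale, 1/cos φ).
Areal scale = k² = sec²φ = 1/cos²(45°) = 1/0.7071² = 2.000.
True area = apparent / (areal scale) = 130000 / 2.000 ≈ 65000 km².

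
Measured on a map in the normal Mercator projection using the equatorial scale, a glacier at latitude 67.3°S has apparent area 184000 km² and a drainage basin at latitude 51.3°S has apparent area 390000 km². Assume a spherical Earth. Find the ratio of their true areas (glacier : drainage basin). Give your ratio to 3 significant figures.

0.180

Since Mercator area scale is 1/cos²φ, the true area equals the apparent area multiplied by cos²φ.
True area of glacier: 184000 × cos²(67.3°) = 184000 × 0.1489 = 27400 km².
True area of drainage basin: 390000 × cos²(51.3°) = 390000 × 0.3909 = 152500 km².
Ratio = 27400 / 152500 ≈ 0.180.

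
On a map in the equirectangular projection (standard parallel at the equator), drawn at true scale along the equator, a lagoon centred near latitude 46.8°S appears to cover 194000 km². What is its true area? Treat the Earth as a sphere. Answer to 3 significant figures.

133000 km²

In the plate carrée (x = Rλ, y = Rφ), meridians are true-scale (h = 1) and parallels are stretched by k = sec φ.
Areal scale = h·k = 1 × sec φ; at 46.8°, h = 1.000, k = 1.461, so h·k = 1.461.
True area = apparent / (areal scale) = 194000 / 1.461 ≈ 133000 km².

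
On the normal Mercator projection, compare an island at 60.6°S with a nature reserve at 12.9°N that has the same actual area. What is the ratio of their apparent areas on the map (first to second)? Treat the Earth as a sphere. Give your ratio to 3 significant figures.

3.94

Mercator is conformal with k = sec φ, so areal scale = k² = sec²φ.
At 60.6°: sec²(60.6°) = 1/0.4909² = 4.150.
At 12.9°: sec²(12.9°) = 1/0.9748² = 1.052.
Ratio = 4.150/1.052 = cos²(12.9°)/cos²(60.6°) ≈ 3.94.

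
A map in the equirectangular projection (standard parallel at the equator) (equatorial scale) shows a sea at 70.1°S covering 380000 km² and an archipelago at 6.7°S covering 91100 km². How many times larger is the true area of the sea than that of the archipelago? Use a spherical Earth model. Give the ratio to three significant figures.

1.43

On the plate carrée, areal scale = h·k = 1 × sec φ, so true area = apparent × cos φ.
True area of sea: 380000 × cos(70.1°) = 380000 × 0.3404 = 129300 km².
True area of archipelago: 91100 × cos(6.7°) = 91100 × 0.9932 = 90480 km².
Ratio = 129300 / 90480 ≈ 1.43.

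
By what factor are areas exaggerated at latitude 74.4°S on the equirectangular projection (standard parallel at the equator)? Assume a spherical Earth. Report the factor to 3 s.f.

3.72

In the plate carrée (x = Rλ, y = Rφ), meridians are true-scale (h = 1) and parallels are stretched by k = sec φ.
Areal scale = h·k = 1 × sec φ; at 74.4°, h = 1.000, k = 3.719, so h·k = 3.719.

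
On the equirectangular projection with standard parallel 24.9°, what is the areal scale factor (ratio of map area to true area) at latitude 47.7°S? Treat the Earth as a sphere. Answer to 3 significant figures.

1.35

The equidistant cylindrical projection with φ₀ = 24.9° has h = 1 (meridians true) and k = cos φ₀ / cos φ along parallels.
Areal scale = h·k = 1 × cos φ₀ / cos φ; at 47.7°, h = 1.000, k = 1.348, so h·k = 1.348.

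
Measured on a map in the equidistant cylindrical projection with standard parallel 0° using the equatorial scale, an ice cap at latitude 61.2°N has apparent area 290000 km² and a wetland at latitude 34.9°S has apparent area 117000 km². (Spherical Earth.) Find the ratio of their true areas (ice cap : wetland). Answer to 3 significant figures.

On the plate carrée, areal scale = h·k = 1 × sec φ, so true area = apparent × cos φ.
True area of ice cap: 290000 × cos(61.2°) = 290000 × 0.4818 = 139700 km².
True area of wetland: 117000 × cos(34.9°) = 117000 × 0.8202 = 95960 km².
Ratio = 139700 / 95960 ≈ 1.46.

1.46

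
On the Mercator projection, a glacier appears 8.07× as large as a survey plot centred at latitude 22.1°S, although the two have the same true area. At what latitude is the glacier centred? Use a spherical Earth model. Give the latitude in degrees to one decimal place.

On Mercator, (apparent₁)/(apparent₂) = sec²φ₁ / sec²φ₂ when true areas are equal.
cos²φ₂ / cos²φ₁ = 8.07  ⇒  cos φ₁ = cos 22.1° / √8.07 = 0.9265/2.841 = 0.3262.
φ₁ = arccos(0.3262) ≈ 71.0°.

71.0°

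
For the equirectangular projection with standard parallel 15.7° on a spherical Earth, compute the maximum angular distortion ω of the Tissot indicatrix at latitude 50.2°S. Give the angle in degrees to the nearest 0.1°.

In the equirectangular projection with standard parallel φ₀ = 15.7° (x = Rλ cos φ₀, y = Rφ), meridians are true-scale (h = 1) and the parallel scale is k = cos φ₀ / cos φ.
At 50.2°: h = 1.000, k = 1.504; principal scales a = 1.504, b = 1.000.
sin(ω/2) = (a − b)/(a + b) = 0.5039/2.504 = 0.2013, so ω = 2 arcsin(0.2013) ≈ 23.2°.

23.2°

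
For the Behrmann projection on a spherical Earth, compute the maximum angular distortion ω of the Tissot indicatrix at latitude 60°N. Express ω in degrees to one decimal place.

60.0°

The Behrmann projection is cylindrical equal-area with φ₀ = 30°. For cylindrical equal-area with standard parallel φ₀, h = cos φ / cos φ₀ and k = cos φ₀ / cos φ, so h·k = 1.
At 60°: h = 0.5774, k = 1.732; principal scales a = 1.732, b = 0.5774.
sin(ω/2) = (a − b)/(a + b) = 1.155/2.309 = 0.5000, so ω = 2 arcsin(0.5000) ≈ 60.0°.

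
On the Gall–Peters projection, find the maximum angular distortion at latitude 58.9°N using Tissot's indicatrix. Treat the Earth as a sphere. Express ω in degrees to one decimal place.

35.4°

Gall–Peters is a cylindrical equal-area projection with standard parallels at ±45°. A cylindrical equal-area projection with standard parallel φ₀ has meridian scale h = cos φ / cos φ₀ and parallel scale k = cos φ₀ / cos φ (so areas are preserved, h·k = 1).
At 58.9°: h = 0.7305, k = 1.369; principal scales a = 1.369, b = 0.7305.
sin(ω/2) = (a − b)/(a + b) = 0.6385/2.099 = 0.3041, so ω = 2 arcsin(0.3041) ≈ 35.4°.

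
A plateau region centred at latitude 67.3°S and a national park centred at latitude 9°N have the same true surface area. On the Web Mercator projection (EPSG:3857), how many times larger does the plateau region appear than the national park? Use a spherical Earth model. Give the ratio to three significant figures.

6.55

Mercator is conformal with k = sec φ, so areal scale = k² = sec²φ.
At 67.3°: sec²(67.3°) = 1/0.3859² = 6.715.
At 9°: sec²(9°) = 1/0.9877² = 1.025.
Ratio = 6.715/1.025 = cos²(9°)/cos²(67.3°) ≈ 6.55.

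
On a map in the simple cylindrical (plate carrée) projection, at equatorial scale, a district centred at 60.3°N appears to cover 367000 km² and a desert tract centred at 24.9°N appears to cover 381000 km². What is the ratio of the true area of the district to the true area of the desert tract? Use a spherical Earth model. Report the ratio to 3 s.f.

0.526

On the plate carrée, areal scale = h·k = 1 × sec φ, so true area = apparent × cos φ.
True area of district: 367000 × cos(60.3°) = 367000 × 0.4955 = 181800 km².
True area of desert tract: 381000 × cos(24.9°) = 381000 × 0.9070 = 345600 km².
Ratio = 181800 / 345600 ≈ 0.526.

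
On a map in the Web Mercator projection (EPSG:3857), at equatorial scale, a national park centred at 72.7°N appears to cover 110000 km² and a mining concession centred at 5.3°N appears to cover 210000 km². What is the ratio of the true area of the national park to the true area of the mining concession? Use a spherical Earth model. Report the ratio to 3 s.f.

0.0467

Mercator's areal exaggeration is sec²φ; hence true area = (apparent area) · cos²φ.
True area of national park: 110000 × cos²(72.7°) = 110000 × 0.08843 = 9727 km².
True area of mining concession: 210000 × cos²(5.3°) = 210000 × 0.9915 = 208200 km².
Ratio = 9727 / 208200 ≈ 0.0467.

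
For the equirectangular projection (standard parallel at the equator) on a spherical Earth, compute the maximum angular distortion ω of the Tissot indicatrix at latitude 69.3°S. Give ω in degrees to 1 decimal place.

For the equirectangular projection with φ₀ = 0 (plate carrée), h = 1 along meridians and k = sec φ along parallels.
At 69.3°: h = 1.000, k = 2.829; principal scales a = 2.829, b = 1.000.
sin(ω/2) = (a − b)/(a + b) = 1.829/3.829 = 0.4777, so ω = 2 arcsin(0.4777) ≈ 57.1°.

57.1°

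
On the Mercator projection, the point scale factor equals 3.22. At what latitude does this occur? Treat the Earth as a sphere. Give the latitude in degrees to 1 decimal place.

71.9°

Mercator scale is k = sec φ = 1/cos φ.
1/cos φ = 3.22  ⇒  cos φ = 0.3106  ⇒  φ = arccos(0.3106) ≈ 71.9°.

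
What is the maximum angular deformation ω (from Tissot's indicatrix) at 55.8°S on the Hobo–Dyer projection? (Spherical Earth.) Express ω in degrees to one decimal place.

38.7°

The Hobo–Dyer projection is cylindrical equal-area with φ₀ = 37.5°. Cylindrical equal-area (φ₀ = 37.5°): h = cos φ / cos 37.5° along meridians, k = cos 37.5° / cos φ along parallels; h·k = 1.
At 55.8°: h = 0.7085, k = 1.411; principal scales a = 1.411, b = 0.7085.
sin(ω/2) = (a − b)/(a + b) = 0.7030/2.120 = 0.3316, so ω = 2 arcsin(0.3316) ≈ 38.7°.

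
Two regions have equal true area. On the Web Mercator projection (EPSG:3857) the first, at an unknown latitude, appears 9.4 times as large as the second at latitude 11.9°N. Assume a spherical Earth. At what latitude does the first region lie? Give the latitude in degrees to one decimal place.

On Mercator, (apparent₁)/(apparent₂) = sec²φ₁ / sec²φ₂ when true areas are equal.
cos²φ₂ / cos²φ₁ = 9.4  ⇒  cos φ₁ = cos 11.9° / √9.4 = 0.9785/3.066 = 0.3192.
φ₁ = arccos(0.3192) ≈ 71.4°.

71.4°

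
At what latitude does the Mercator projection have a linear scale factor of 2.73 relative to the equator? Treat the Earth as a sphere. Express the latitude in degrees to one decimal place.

68.5°

Mercator scale is k = sec φ = 1/cos φ.
1/cos φ = 2.73  ⇒  cos φ = 0.3663  ⇒  φ = arccos(0.3663) ≈ 68.5°.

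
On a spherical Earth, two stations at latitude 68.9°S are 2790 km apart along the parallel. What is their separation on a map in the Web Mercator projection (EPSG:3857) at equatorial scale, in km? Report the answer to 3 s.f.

7750 km

For Mercator, h = k = sec φ (a conformal cylindrical projection has a single point scale, 1/cos φ).
Along the parallel, k = sec 68.9° = 1/0.3600 = 2.778.
Map distance = 2790 × 2.778 ≈ 7750 km.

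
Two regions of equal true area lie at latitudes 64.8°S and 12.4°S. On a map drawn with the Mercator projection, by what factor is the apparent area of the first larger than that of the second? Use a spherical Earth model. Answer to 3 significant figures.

Mercator areal scale is sec²φ.
At 64.8°: sec²(64.8°) = 1/0.4258² = 5.516.
At 12.4°: sec²(12.4°) = 1/0.9767² = 1.048.
Ratio = 5.516/1.048 = cos²(12.4°)/cos²(64.8°) ≈ 5.26.

5.26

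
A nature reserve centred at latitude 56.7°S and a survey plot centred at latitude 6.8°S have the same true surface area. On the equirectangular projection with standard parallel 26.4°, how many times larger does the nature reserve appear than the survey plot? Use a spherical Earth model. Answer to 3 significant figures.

1.81

The equidistant cylindrical projection with φ₀ = 26.4° has h = 1 (meridians true) and k = cos φ₀ / cos φ along parallels.
Areal scale at 56.7°: h·k = 1.000 × 1.631 = 1.631.
Areal scale at 6.8°: h·k = 1.000 × 0.9021 = 0.9021.
Ratio = 1.631/0.9021 ≈ 1.81.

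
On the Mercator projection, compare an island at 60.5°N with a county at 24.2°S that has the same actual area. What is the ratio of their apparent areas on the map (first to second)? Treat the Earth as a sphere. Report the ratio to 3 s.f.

3.43

Mercator is conformal with k = sec φ, so areal scale = k² = sec²φ.
At 60.5°: sec²(60.5°) = 1/0.4924² = 4.124.
At 24.2°: sec²(24.2°) = 1/0.9121² = 1.202.
Ratio = 4.124/1.202 = cos²(24.2°)/cos²(60.5°) ≈ 3.43.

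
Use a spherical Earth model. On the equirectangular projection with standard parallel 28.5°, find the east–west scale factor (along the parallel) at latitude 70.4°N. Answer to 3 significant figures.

2.62

The equidistant cylindrical projection with φ₀ = 28.5° has h = 1 (meridians true) and k = cos φ₀ / cos φ along parallels.
k = cos 28.5° / cos 70.4° = 0.8788/0.3355 = 2.620.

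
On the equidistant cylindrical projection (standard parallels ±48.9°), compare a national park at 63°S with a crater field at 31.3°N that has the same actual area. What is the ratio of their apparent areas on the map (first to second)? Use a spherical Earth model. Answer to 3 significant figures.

1.88

With standard parallel φ₀ = 48.9°, the equirectangular projection gives x = Rλ cos φ₀, y = Rφ, so h = 1 and k = cos 48.9° / cos φ.
Areal scale at 63°: h·k = 1.000 × 1.448 = 1.448.
Areal scale at 31.3°: h·k = 1.000 × 0.7693 = 0.7693.
Ratio = 1.448/0.7693 ≈ 1.88.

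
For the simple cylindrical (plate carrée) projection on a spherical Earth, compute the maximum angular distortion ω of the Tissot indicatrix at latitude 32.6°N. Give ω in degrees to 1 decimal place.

9.8°

Plate carrée maps x = Rλ, y = Rφ. The meridian scale is h = 1 and the parallel scale is k = 1/cos φ = sec φ.
At 32.6°: h = 1.000, k = 1.187; principal scales a = 1.187, b = 1.000.
sin(ω/2) = (a − b)/(a + b) = 0.1870/2.187 = 0.08551, so ω = 2 arcsin(0.08551) ≈ 9.8°.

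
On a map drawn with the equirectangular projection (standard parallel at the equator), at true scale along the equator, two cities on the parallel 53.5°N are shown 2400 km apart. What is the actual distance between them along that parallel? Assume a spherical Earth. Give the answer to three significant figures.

1430 km

Plate carrée maps x = Rλ, y = Rφ. The meridian scale is h = 1 and the parallel scale is k = 1/cos φ = sec φ.
Along the parallel at 53.5°, map distances are exaggerated by k = sec 53.5° = 1.681.
True distance = 2400 / 1.681 = 2400 × cos 53.5° ≈ 1430 km.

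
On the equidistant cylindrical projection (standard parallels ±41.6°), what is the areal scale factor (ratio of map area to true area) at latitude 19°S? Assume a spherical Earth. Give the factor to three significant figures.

0.791

In the equirectangular projection with standard parallel φ₀ = 41.6° (x = Rλ cos φ₀, y = Rφ), meridians are true-scale (h = 1) and the parallel scale is k = cos φ₀ / cos φ.
Areal scale = h·k = 1 × cos φ₀ / cos φ; at 19°, h = 1.000, k = 0.7909, so h·k = 0.7909.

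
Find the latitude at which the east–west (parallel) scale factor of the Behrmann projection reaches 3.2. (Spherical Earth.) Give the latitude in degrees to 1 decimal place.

74.3°

The Behrmann projection is cylindrical equal-area with φ₀ = 30°. A cylindrical equal-area projection with standard parallel φ₀ has meridian scale h = cos φ / cos φ₀ and parallel scale k = cos φ₀ / cos φ (so areas are preserved, h·k = 1).
k = cos φ₀ / cos φ = 3.2  ⇒  cos φ = cos 30° / 3.2 = 0.2706.
φ = arccos(0.2706) ≈ 74.3°.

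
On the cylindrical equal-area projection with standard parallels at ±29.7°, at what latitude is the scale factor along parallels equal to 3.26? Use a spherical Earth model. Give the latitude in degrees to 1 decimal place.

For cylindrical equal-area with standard parallel φ₀, h = cos φ / cos φ₀ and k = cos φ₀ / cos φ, so h·k = 1.
k = cos φ₀ / cos φ = 3.26  ⇒  cos φ = cos 29.7° / 3.26 = 0.2665.
φ = arccos(0.2665) ≈ 74.5°.

74.5°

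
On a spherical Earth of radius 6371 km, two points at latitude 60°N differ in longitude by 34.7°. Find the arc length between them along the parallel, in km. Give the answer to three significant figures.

Arc length along a parallel = R cos φ · Δλ (with Δλ in radians).
= 6371 × cos 60° × (34.7° × π/180) = 6371 × 0.5000 × 0.6056 ≈ 1930 km.

1930 km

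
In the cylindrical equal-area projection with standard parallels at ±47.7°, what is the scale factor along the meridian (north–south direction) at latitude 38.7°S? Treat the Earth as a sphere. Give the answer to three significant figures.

For cylindrical equal-area with standard parallel φ₀, h = cos φ / cos φ₀ and k = cos φ₀ / cos φ, so h·k = 1.
h = cos 38.7° / cos 47.7° = 0.7804/0.6730 = 1.160.

1.16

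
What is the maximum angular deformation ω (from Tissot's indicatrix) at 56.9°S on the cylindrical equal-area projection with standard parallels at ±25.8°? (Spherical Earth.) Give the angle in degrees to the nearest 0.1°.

55.0°

For cylindrical equal-area with standard parallel φ₀, h = cos φ / cos φ₀ and k = cos φ₀ / cos φ, so h·k = 1.
At 56.9°: h = 0.6066, k = 1.649; principal scales a = 1.649, b = 0.6066.
sin(ω/2) = (a − b)/(a + b) = 1.042/2.255 = 0.4621, so ω = 2 arcsin(0.4621) ≈ 55.0°.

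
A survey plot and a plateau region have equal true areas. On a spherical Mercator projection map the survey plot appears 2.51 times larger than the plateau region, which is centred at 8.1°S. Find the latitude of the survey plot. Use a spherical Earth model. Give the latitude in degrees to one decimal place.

51.3°

Mercator areal scale is sec²φ, so apparent-area ratio = sec²φ₁ / sec²φ₂ = cos²φ₂ / cos²φ₁.
cos²φ₂ / cos²φ₁ = 2.51  ⇒  cos φ₁ = cos 8.1° / √2.51 = 0.9900/1.584 = 0.6249.
φ₁ = arccos(0.6249) ≈ 51.3°.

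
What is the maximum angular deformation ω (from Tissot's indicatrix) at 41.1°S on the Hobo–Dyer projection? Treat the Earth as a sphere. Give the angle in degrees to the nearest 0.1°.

5.9°

Hobo–Dyer is a cylindrical equal-area projection with standard parallels at ±37.5°. For cylindrical equal-area with standard parallel φ₀, h = cos φ / cos φ₀ and k = cos φ₀ / cos φ, so h·k = 1.
At 41.1°: h = 0.9498, k = 1.053; principal scales a = 1.053, b = 0.9498.
sin(ω/2) = (a − b)/(a + b) = 0.1030/2.003 = 0.05141, so ω = 2 arcsin(0.05141) ≈ 5.9°.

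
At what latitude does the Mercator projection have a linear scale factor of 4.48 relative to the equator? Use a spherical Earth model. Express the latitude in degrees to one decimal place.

Mercator scale is k = sec φ = 1/cos φ.
1/cos φ = 4.48  ⇒  cos φ = 0.2232  ⇒  φ = arccos(0.2232) ≈ 77.1°.

77.1°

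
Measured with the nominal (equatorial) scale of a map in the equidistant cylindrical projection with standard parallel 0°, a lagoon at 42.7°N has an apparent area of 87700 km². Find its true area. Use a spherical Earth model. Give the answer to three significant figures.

For the equirectangular projection with φ₀ = 0 (plate carrée), h = 1 along meridians and k = sec φ along parallels.
Areal scale = h·k = 1 × sec φ; at 42.7°, h = 1.000, k = 1.361, so h·k = 1.361.
True area = apparent / (areal scale) = 87700 / 1.361 ≈ 64500 km².

64500 km²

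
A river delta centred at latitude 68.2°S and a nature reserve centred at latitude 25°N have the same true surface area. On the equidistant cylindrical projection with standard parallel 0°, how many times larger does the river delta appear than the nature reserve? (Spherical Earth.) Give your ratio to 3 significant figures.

2.44

For the equirectangular projection with φ₀ = 0 (plate carrée), h = 1 along meridians and k = sec φ along parallels.
Areal scale at 68.2°: h·k = 1.000 × 2.693 = 2.693.
Areal scale at 25°: h·k = 1.000 × 1.103 = 1.103.
Ratio = 2.693/1.103 ≈ 2.44.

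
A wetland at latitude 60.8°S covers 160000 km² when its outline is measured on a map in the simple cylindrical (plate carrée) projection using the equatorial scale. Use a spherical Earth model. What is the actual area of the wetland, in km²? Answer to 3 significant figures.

Plate carrée maps x = Rλ, y = Rφ. The meridian scale is h = 1 and the parallel scale is k = 1/cos φ = sec φ.
Areal scale = h·k = 1 × sec φ; at 60.8°, h = 1.000, k = 2.050, so h·k = 2.050.
True area = apparent / (areal scale) = 160000 / 2.050 ≈ 78100 km².

78100 km²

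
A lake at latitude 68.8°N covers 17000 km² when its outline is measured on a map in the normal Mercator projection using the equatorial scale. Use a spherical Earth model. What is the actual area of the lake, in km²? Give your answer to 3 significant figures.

The Mercator projection is conformal; its linear scale factor is the same in every direction and equals sec φ = 1/cos φ.
Areal scale = k² = sec²φ = 1/cos²(68.8°) = 1/0.3616² = 7.647.
True area = apparent / (areal scale) = 17000 / 7.647 ≈ 2220 km².

2220 km²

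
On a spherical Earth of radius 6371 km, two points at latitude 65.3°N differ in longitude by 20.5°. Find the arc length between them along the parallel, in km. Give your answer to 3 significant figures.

Arc length along a parallel = R cos φ · Δλ (with Δλ in radians).
= 6371 × cos 65.3° × (20.5° × π/180) = 6371 × 0.4179 × 0.3578 ≈ 953 km.

953 km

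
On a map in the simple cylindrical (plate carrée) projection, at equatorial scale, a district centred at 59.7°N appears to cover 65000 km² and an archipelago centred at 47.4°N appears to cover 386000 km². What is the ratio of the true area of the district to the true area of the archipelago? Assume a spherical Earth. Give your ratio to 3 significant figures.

Plate carrée has h = 1 and k = sec φ, giving areal scale sec φ; true area = (apparent area) · cos φ.
True area of district: 65000 × cos(59.7°) = 65000 × 0.5045 = 32790 km².
True area of archipelago: 386000 × cos(47.4°) = 386000 × 0.6769 = 261300 km².
Ratio = 32790 / 261300 ≈ 0.126.

0.126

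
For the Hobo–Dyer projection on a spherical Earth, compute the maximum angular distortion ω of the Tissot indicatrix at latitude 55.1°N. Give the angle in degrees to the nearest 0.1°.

Hobo–Dyer is a cylindrical equal-area projection with standard parallels at ±37.5°. For cylindrical equal-area with standard parallel φ₀, h = cos φ / cos φ₀ and k = cos φ₀ / cos φ, so h·k = 1.
At 55.1°: h = 0.7212, k = 1.387; principal scales a = 1.387, b = 0.7212.
sin(ω/2) = (a − b)/(a + b) = 0.6655/2.108 = 0.3157, so ω = 2 arcsin(0.3157) ≈ 36.8°.

36.8°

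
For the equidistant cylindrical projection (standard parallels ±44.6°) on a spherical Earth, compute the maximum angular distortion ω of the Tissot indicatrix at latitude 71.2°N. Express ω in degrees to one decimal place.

44.3°

The equidistant cylindrical projection with φ₀ = 44.6° has h = 1 (meridians true) and k = cos φ₀ / cos φ along parallels.
At 71.2°: h = 1.000, k = 2.209; principal scales a = 2.209, b = 1.000.
sin(ω/2) = (a − b)/(a + b) = 1.209/3.209 = 0.3768, so ω = 2 arcsin(0.3768) ≈ 44.3°.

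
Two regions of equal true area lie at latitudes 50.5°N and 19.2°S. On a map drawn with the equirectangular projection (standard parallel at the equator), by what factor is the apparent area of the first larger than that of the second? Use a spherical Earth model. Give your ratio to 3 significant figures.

1.48

In the plate carrée (x = Rλ, y = Rφ), meridians are true-scale (h = 1) and parallels are stretched by k = sec φ.
Areal scale at 50.5°: h·k = 1.000 × 1.572 = 1.572.
Areal scale at 19.2°: h·k = 1.000 × 1.059 = 1.059.
Ratio = 1.572/1.059 ≈ 1.48.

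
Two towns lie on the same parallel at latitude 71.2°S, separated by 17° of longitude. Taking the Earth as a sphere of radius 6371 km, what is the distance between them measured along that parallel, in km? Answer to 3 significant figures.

609 km

Arc length along a parallel = R cos φ · Δλ (with Δλ in radians).
= 6371 × cos 71.2° × (17° × π/180) = 6371 × 0.3223 × 0.2967 ≈ 609 km.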